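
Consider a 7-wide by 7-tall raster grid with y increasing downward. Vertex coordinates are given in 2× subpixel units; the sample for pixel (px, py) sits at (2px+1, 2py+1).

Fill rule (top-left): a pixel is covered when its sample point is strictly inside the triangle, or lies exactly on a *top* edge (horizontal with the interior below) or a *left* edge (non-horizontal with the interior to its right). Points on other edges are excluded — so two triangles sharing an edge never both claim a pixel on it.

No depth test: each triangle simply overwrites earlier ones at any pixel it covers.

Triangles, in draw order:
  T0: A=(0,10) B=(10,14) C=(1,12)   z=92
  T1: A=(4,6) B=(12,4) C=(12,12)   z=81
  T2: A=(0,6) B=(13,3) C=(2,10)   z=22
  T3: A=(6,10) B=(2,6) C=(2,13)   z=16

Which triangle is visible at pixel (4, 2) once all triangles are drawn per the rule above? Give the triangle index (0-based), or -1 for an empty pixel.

T0:
  2·area = 16
  edge (0, 10)→(10, 14): d=(10,4) right/bottom  bias=-1
  edge (10, 14)→(1, 12): d=(-9,-2) top-left  bias=+0
  edge (1, 12)→(0, 10): d=(-1,-2) top-left  bias=+0
    (0,5)@(1, 11): e=[6,9,1] → █
    (1,5)@(3, 11): e=[-2,13,5] → ·
    (0,6)@(1, 13): e=[26,-9,-1] → ·
    (3,6)@(7, 13): e=[2,3,11] → █
    (4,6)@(9, 13): e=[-6,7,15] → ·
  covered (2 px):
    · · · · · · ·
    · · · · · · ·
    · · · · · · ·
    · · · · · · ·
    · · · · · · ·
    █ · · · · · ·
    · · · █ · · ·
T1:
  2·area = 64
  edge (4, 6)→(12, 4): d=(8,-2) top-left  bias=+0
  edge (12, 4)→(12, 12): d=(0,8) right/bottom  bias=-1
  edge (12, 12)→(4, 6): d=(-8,-6) top-left  bias=+0
    (4,2)@(9, 5): e=[2,24,38] → █
    (5,2)@(11, 5): e=[6,8,50] → █
    (6,2)@(13, 5): e=[10,-8,62] → ·
    (3,3)@(7, 7): e=[14,40,10] → █
    (6,3)@(13, 7): e=[26,-8,46] → ·
    (3,4)@(7, 9): e=[30,40,-6] → ·
    (4,4)@(9, 9): e=[34,24,6] → █
    (6,4)@(13, 9): e=[42,-8,30] → ·
    (4,5)@(9, 11): e=[50,24,-10] → ·
    (5,5)@(11, 11): e=[54,8,2] → █
    (6,5)@(13, 11): e=[58,-8,14] → ·
    (5,6)@(11, 13): e=[70,8,-14] → ·
  covered (8 px):
    · · · · · · ·
    · · · · · · ·
    · · · · █ █ ·
    · · · █ █ █ ·
    · · · · █ █ ·
    · · · · · █ ·
    · · · · · · ·
T2:
  2·area = 58
  edge (0, 6)→(13, 3): d=(13,-3) top-left  bias=+0
  edge (13, 3)→(2, 10): d=(-11,7) right/bottom  bias=-1
  edge (2, 10)→(0, 6): d=(-2,-4) top-left  bias=+0
    (6,1)@(13, 3): e=[0,0,58] → ·  [on edge]
    (2,2)@(5, 5): e=[2,34,22] → █
    (3,2)@(7, 5): e=[8,20,30] → █
    (4,2)@(9, 5): e=[14,6,38] → █
    (5,2)@(11, 5): e=[20,-8,46] → ·
    (0,3)@(1, 7): e=[16,40,2] → █
    (1,3)@(3, 7): e=[22,26,10] → █
    (3,3)@(7, 7): e=[34,-2,26] → ·
    (4,3)@(9, 7): e=[40,-16,34] → ·
    (0,4)@(1, 9): e=[42,18,-2] → ·
    (1,4)@(3, 9): e=[48,4,6] → █
    (2,4)@(5, 9): e=[54,-10,14] → ·
  covered (7 px):
    · · · · · · ·
    · · · · · · ·
    · · █ █ █ · ·
    █ █ █ · · · ·
    · █ · · · · ·
    · · · · · · ·
    · · · · · · ·
T3:
  2·area = 28  (B↔C swapped to make it positive)
  edge (6, 10)→(2, 13): d=(-4,3) right/bottom  bias=-1
  edge (2, 13)→(2, 6): d=(0,-7) top-left  bias=+0
  edge (2, 6)→(6, 10): d=(4,4) right/bottom  bias=-1
    (0,2)@(1, 5): e=[35,-7,0] → ·  [on edge]
    (1,3)@(3, 7): e=[21,7,0] → ·  [on edge]
    (1,4)@(3, 9): e=[13,7,8] → █
    (2,4)@(5, 9): e=[7,21,0] → ·  [on edge]
    (1,5)@(3, 11): e=[5,7,16] → █
    (2,5)@(5, 11): e=[-1,21,8] → ·
    (3,5)@(7, 11): e=[-7,35,0] → ·  [on edge]
    (1,6)@(3, 13): e=[-3,7,24] → ·
    (4,6)@(9, 13): e=[-21,49,0] → ·  [on edge]
  covered (2 px):
    · · · · · · ·
    · · · · · · ·
    · · · · · · ·
    · · · · · · ·
    · █ · · · · ·
    · █ · · · · ·
    · · · · · · ·

Z-buffer (winner per pixel, '.' = empty):
  . . . . . . .
  . . . . . . .
  . . 2 2 2 1 .
  2 2 2 1 1 1 .
  . 3 . . 1 1 .
  0 3 . . . 1 .
  . . . 0 . . .

Final: 2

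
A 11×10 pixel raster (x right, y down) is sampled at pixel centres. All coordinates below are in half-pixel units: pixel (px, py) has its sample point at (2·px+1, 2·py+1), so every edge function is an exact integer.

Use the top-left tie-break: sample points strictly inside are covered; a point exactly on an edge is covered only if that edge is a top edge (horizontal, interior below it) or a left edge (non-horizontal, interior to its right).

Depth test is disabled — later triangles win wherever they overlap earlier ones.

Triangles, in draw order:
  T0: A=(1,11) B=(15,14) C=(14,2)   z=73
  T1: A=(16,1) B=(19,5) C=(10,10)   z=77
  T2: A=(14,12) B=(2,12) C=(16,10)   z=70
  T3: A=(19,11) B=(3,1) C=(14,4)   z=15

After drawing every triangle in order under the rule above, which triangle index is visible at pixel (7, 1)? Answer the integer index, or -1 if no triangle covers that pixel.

T0:
  2·area = 165  (B↔C swapped to make it positive)
  edge (1, 11)→(14, 2): d=(13,-9) top-left  bias=+0
  edge (14, 2)→(15, 14): d=(1,12) right/bottom  bias=-1
  edge (15, 14)→(1, 11): d=(-14,-3) top-left  bias=+0
    (6,1)@(13, 3): e=[4,13,148] → █
    (7,1)@(15, 3): e=[22,-11,154] → ·
    (5,2)@(11, 5): e=[12,39,114] → █
    (7,2)@(15, 5): e=[48,-9,126] → ·
    (3,3)@(7, 7): e=[2,89,74] → █
    (4,3)@(9, 7): e=[20,65,80] → █
    (7,3)@(15, 7): e=[74,-7,98] → ·
    (2,4)@(5, 9): e=[10,115,40] → █
    (7,4)@(15, 9): e=[100,-5,70] → ·
    (0,5)@(1, 11): e=[0,165,0] → █  [on edge]
    (1,5)@(3, 11): e=[18,141,6] → █
    (7,5)@(15, 11): e=[126,-3,42] → ·
  covered (21 px):
    · · · · · · · · · · ·
    · · · · · · █ · · · ·
    · · · · · █ █ · · · ·
    · · · █ █ █ █ · · · ·
    · · █ █ █ █ █ · · · ·
    █ █ █ █ █ █ █ · · · ·
    · · · · · █ █ · · · ·
    · · · · · · · · · · ·
    · · · · · · · · · · ·
    · · · · · · · · · · ·
T1:
  2·area = 51
  edge (16, 1)→(19, 5): d=(3,4) right/bottom  bias=-1
  edge (19, 5)→(10, 10): d=(-9,5) right/bottom  bias=-1
  edge (10, 10)→(16, 1): d=(6,-9) top-left  bias=+0
    (7,1)@(15, 3): e=[10,38,3] → █
    (8,1)@(17, 3): e=[2,28,21] → █
    (9,1)@(19, 3): e=[-6,18,39] → ·
    (7,2)@(15, 5): e=[16,20,15] → █
    (9,2)@(19, 5): e=[0,0,51] → ·  [on edge]
    (6,3)@(13, 7): e=[30,12,9] → █
    (8,3)@(17, 7): e=[14,-8,45] → ·
    (5,4)@(11, 9): e=[44,4,3] → █
    (6,4)@(13, 9): e=[36,-6,21] → ·
    (7,4)@(15, 9): e=[28,-16,39] → ·
    (5,5)@(11, 11): e=[50,-14,15] → ·
    (0,7)@(1, 15): e=[102,0,-51] → ·  [on edge]
  covered (7 px):
    · · · · · · · · · · ·
    · · · · · · · █ █ · ·
    · · · · · · · █ █ · ·
    · · · · · · █ █ · · ·
    · · · · · █ · · · · ·
    · · · · · · · · · · ·
    · · · · · · · · · · ·
    · · · · · · · · · · ·
    · · · · · · · · · · ·
    · · · · · · · · · · ·
T2:
  2·area = 24
  edge (14, 12)→(2, 12): d=(-12,0) right/bottom  bias=-1
  edge (2, 12)→(16, 10): d=(14,-2) top-left  bias=+0
  edge (16, 10)→(14, 12): d=(-2,2) right/bottom  bias=-1
    (10,2)@(21, 5): e=[84,-60,0] → ·  [on edge]
    (9,3)@(19, 7): e=[60,-36,0] → ·  [on edge]
    (8,4)@(17, 9): e=[36,-12,0] → ·  [on edge]
    (4,5)@(9, 11): e=[12,0,12] → █  [on edge]
    (5,5)@(11, 11): e=[12,4,8] → █
    (6,5)@(13, 11): e=[12,8,4] → █
    (7,5)@(15, 11): e=[12,12,0] → ·  [on edge]
    (4,6)@(9, 13): e=[-12,28,8] → ·
    (5,6)@(11, 13): e=[-12,32,4] → ·
    (6,6)@(13, 13): e=[-12,36,0] → ·  [on edge]
    (5,7)@(11, 15): e=[-36,60,0] → ·  [on edge]
    (4,8)@(9, 17): e=[-60,84,0] → ·  [on edge]
    (3,9)@(7, 19): e=[-84,108,0] → ·  [on edge]
  covered (3 px):
    · · · · · · · · · · ·
    · · · · · · · · · · ·
    · · · · · · · · · · ·
    · · · · · · · · · · ·
    · · · · · · · · · · ·
    · · · · █ █ █ · · · ·
    · · · · · · · · · · ·
    · · · · · · · · · · ·
    · · · · · · · · · · ·
    · · · · · · · · · · ·
T3:
  2·area = 62
  edge (19, 11)→(3, 1): d=(-16,-10) top-left  bias=+0
  edge (3, 1)→(14, 4): d=(11,3) right/bottom  bias=-1
  edge (14, 4)→(19, 11): d=(5,7) right/bottom  bias=-1
    (1,0)@(3, 1): e=[0,0,62] → ·  [on edge]
    (3,1)@(7, 3): e=[8,10,44] → █
    (4,1)@(9, 3): e=[28,4,30] → █
    (5,1)@(11, 3): e=[48,-2,16] → ·
    (3,2)@(7, 5): e=[-24,32,54] → ·
    (4,2)@(9, 5): e=[-4,26,40] → ·
    (5,2)@(11, 5): e=[16,20,26] → █
    (6,2)@(13, 5): e=[36,14,12] → █
    (7,2)@(15, 5): e=[56,8,-2] → ·
    (5,3)@(11, 7): e=[-16,42,36] → ·
    (6,3)@(13, 7): e=[4,36,22] → █
    (7,3)@(15, 7): e=[24,30,8] → █
    (9,5)@(19, 11): e=[0,62,0] → ·  [on edge]
  covered (7 px):
    · · · · · · · · · · ·
    · · · █ █ · · · · · ·
    · · · · · █ █ · · · ·
    · · · · · · █ █ · · ·
    · · · · · · · · █ · ·
    · · · · · · · · · · ·
    · · · · · · · · · · ·
    · · · · · · · · · · ·
    · · · · · · · · · · ·
    · · · · · · · · · · ·

Z-buffer (winner per pixel, '.' = empty):
  . . . . . . . . . . .
  . . . 3 3 . 0 1 1 . .
  . . . . . 3 3 1 1 . .
  . . . 0 0 0 3 3 . . .
  . . 0 0 0 1 0 . 3 . .
  0 0 0 0 2 2 2 . . . .
  . . . . . 0 0 . . . .
  . . . . . . . . . . .
  . . . . . . . . . . .
  . . . . . . . . . . .

Result: 1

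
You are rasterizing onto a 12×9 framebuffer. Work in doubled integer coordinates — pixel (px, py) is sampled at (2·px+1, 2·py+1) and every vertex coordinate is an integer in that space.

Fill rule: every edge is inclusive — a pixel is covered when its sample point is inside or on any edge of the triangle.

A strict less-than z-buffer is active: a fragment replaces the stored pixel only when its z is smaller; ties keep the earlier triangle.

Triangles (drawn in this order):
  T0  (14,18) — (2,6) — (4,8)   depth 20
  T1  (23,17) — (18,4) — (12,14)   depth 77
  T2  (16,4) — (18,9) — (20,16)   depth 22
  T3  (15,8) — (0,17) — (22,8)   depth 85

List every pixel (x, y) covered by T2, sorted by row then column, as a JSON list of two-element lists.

T0:
  degenerate (2·area = 0) — covers nothing
T1:
  2·area = 128  (B↔C swapped to make it positive)
  edge (23, 17)→(12, 14): d=(-11,-3) inclusive
  edge (12, 14)→(18, 4): d=(6,-10) inclusive
  edge (18, 4)→(23, 17): d=(5,13) inclusive
    (8,3)@(17, 7): e=[92,8,28] → X
    (9,3)@(19, 7): e=[98,28,2] → X
    (10,3)@(21, 7): e=[104,48,-24] → .
    (7,4)@(15, 9): e=[64,0,64] → X  [on edge]
    (10,4)@(21, 9): e=[82,60,-14] → .
    (0,5)@(1, 11): e=[0,-128,256] → .  [on edge]
    (7,5)@(15, 11): e=[42,12,74] → X
    (10,5)@(21, 11): e=[60,72,-4] → .
    (6,6)@(13, 13): e=[14,4,110] → X
    (10,6)@(21, 13): e=[38,84,6] → X
    (11,6)@(23, 13): e=[44,104,-20] → .
    (6,7)@(13, 15): e=[-8,16,120] → .
    (11,8)@(23, 17): e=[0,128,0] → X  [on edge]
  covered (17 px):
    . . . . . . . . . . . .
    . . . . . . . . . . . .
    . . . . . . . . . . . .
    . . . . . . . . X X . .
    . . . . . . . X X X . .
    . . . . . . . X X X . .
    . . . . . . X X X X X .
    . . . . . . . . X X X .
    . . . . . . . . . . . X
T2:
  2·area = 4
  edge (16, 4)→(18, 9): d=(2,5) inclusive
  edge (18, 9)→(20, 16): d=(2,7) inclusive
  edge (20, 16)→(16, 4): d=(-4,-12) inclusive
    (7,0)@(15, 1): e=[-1,5,0] → .  [on edge]
    (8,3)@(17, 7): e=[1,3,0] → X  [on edge]
    (9,3)@(19, 7): e=[-9,-11,24] → .
    (8,4)@(17, 9): e=[5,7,-8] → .
    (9,6)@(19, 13): e=[3,1,0] → X  [on edge]
    (10,6)@(21, 13): e=[-7,-13,24] → .
    (9,7)@(19, 15): e=[7,5,-8] → .
  covered (2 px):
    . . . . . . . . . . . .
    . . . . . . . . . . . .
    . . . . . . . . . . . .
    . . . . . . . . X . . .
    . . . . . . . . . . . .
    . . . . . . . . . . . .
    . . . . . . . . . X . .
    . . . . . . . . . . . .
    . . . . . . . . . . . .
T3:
  2·area = 63  (B↔C swapped to make it positive)
  edge (15, 8)→(22, 8): d=(7,0) inclusive
  edge (22, 8)→(0, 17): d=(-22,9) inclusive
  edge (0, 17)→(15, 8): d=(15,-9) inclusive
    (7,4)@(15, 9): e=[7,41,15] → X
    (8,4)@(17, 9): e=[7,23,33] → X
    (9,4)@(19, 9): e=[7,5,51] → X
    (10,4)@(21, 9): e=[7,-13,69] → .
    (5,5)@(11, 11): e=[21,33,9] → X
    (6,5)@(13, 11): e=[21,15,27] → X
    (7,5)@(15, 11): e=[21,-3,45] → .
    (8,5)@(17, 11): e=[21,-21,63] → .
    (9,5)@(19, 11): e=[21,-39,81] → .
    (3,6)@(7, 13): e=[35,25,3] → X
    (4,6)@(9, 13): e=[35,7,21] → X
    (5,6)@(11, 13): e=[35,-11,39] → .
  covered (7 px):
    . . . . . . . . . . . .
    . . . . . . . . . . . .
    . . . . . . . . . . . .
    . . . . . . . . . . . .
    . . . . . . . X X X . .
    . . . . . X X . . . . .
    . . . X X . . . . . . .
    . . . . . . . . . . . .
    . . . . . . . . . . . .

Final: [[8,3],[9,6]]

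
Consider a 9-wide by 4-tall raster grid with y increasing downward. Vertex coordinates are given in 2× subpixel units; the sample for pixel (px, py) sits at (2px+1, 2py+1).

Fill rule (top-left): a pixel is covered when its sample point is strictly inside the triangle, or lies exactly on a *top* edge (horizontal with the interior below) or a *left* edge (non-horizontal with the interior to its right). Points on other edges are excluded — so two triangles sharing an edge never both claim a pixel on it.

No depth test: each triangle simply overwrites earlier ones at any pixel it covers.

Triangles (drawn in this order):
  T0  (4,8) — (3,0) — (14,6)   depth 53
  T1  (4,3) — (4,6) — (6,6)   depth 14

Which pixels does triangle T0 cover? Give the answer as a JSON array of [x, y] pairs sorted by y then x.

T0:
  2·area = 82
  edge (4, 8)→(3, 0): d=(-1,-8) top-left  bias=+0
  edge (3, 0)→(14, 6): d=(11,6) right/bottom  bias=-1
  edge (14, 6)→(4, 8): d=(-10,2) right/bottom  bias=-1
    (2,1)@(5, 3): e=[13,21,48] → X
    (3,1)@(7, 3): e=[29,9,44] → X
    (4,1)@(9, 3): e=[45,-3,40] → .
    (2,2)@(5, 5): e=[11,43,28] → X
    (4,2)@(9, 5): e=[43,19,20] → X
    (5,2)@(11, 5): e=[59,7,16] → X
    (6,2)@(13, 5): e=[75,-5,12] → .
    (2,3)@(5, 7): e=[9,65,8] → X
    (4,3)@(9, 7): e=[41,41,0] → .  [on edge]
    (5,3)@(11, 7): e=[57,29,-4] → .
  covered (8 px):
    . . . . . . . . .
    . . X X . . . . .
    . . X X X X . . .
    . . X X . . . . .
T1:
  2·area = 6  (B↔C swapped to make it positive)
  edge (4, 3)→(6, 6): d=(2,3) right/bottom  bias=-1
  edge (6, 6)→(4, 6): d=(-2,0) right/bottom  bias=-1
  edge (4, 6)→(4, 3): d=(0,-3) top-left  bias=+0
    (2,2)@(5, 5): e=[1,2,3] → X
    (3,2)@(7, 5): e=[-5,2,9] → .
    (2,3)@(5, 7): e=[5,-2,3] → .
  covered (1 px):
    . . . . . . . . .
    . . . . . . . . .
    . . X . . . . . .
    . . . . . . . . .

Final: [[2,1],[3,1],[2,2],[3,2],[4,2],[5,2],[2,3],[3,3]]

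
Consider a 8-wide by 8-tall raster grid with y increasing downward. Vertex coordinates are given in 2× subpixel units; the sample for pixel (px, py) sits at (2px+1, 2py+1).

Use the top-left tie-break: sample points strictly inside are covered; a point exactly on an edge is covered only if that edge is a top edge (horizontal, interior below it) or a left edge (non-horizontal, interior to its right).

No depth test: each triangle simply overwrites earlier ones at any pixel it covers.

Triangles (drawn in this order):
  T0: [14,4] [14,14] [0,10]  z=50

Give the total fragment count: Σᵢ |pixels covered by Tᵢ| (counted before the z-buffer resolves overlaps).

T0:
  2·area = 140
  edge (14, 4)→(14, 14): d=(0,10) right/bottom  bias=-1
  edge (14, 14)→(0, 10): d=(-14,-4) top-left  bias=+0
  edge (0, 10)→(14, 4): d=(14,-6) top-left  bias=+0
    (6,2)@(13, 5): e=[10,122,8] → #
    (7,2)@(15, 5): e=[-10,130,20] → ·
    (3,3)@(7, 7): e=[70,70,0] → #  [on edge]
    (4,3)@(9, 7): e=[50,78,12] → #
    (5,3)@(11, 7): e=[30,86,24] → #
    (7,3)@(15, 7): e=[-10,102,48] → ·
    (1,4)@(3, 9): e=[110,26,4] → #
    (2,4)@(5, 9): e=[90,34,16] → #
    (7,4)@(15, 9): e=[-10,74,76] → ·
    (1,5)@(3, 11): e=[110,-2,32] → ·
    (2,5)@(5, 11): e=[90,6,44] → #
    (7,5)@(15, 11): e=[-10,46,104] → ·
  covered (18 px):
    · · · · · · · ·
    · · · · · · · ·
    · · · · · · # ·
    · · · # # # # ·
    · # # # # # # ·
    · · # # # # # ·
    · · · · · # # ·
    · · · · · · · ·

Answer: 18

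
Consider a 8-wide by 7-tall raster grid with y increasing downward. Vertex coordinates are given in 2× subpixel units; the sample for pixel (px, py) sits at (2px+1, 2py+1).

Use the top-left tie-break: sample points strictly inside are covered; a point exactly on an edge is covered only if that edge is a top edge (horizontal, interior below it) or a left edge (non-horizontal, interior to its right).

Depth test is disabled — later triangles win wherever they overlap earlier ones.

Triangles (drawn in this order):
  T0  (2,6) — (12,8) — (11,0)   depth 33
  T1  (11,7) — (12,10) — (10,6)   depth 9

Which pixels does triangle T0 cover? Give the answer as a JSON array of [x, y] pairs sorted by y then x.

T0:
  2·area = 78  (B↔C swapped to make it positive)
  edge (2, 6)→(11, 0): d=(9,-6) top-left  bias=+0
  edge (11, 0)→(12, 8): d=(1,8) right/bottom  bias=-1
  edge (12, 8)→(2, 6): d=(-10,-2) top-left  bias=+0
    (5,0)@(11, 1): e=[9,1,68] → #
    (6,0)@(13, 1): e=[21,-15,72] → ·
    (3,1)@(7, 3): e=[3,35,40] → #
    (4,1)@(9, 3): e=[15,19,44] → #
    (6,1)@(13, 3): e=[39,-13,52] → ·
    (2,2)@(5, 5): e=[9,53,16] → #
    (6,2)@(13, 5): e=[57,-11,32] → ·
    (2,3)@(5, 7): e=[27,55,-4] → ·
    (3,3)@(7, 7): e=[39,39,0] → #  [on edge]
    (6,3)@(13, 7): e=[75,-9,12] → ·
    (3,4)@(7, 9): e=[57,41,-20] → ·
    (4,4)@(9, 9): e=[69,25,-16] → ·
  covered (11 px):
    · · · · · # · ·
    · · · # # # · ·
    · · # # # # · ·
    · · · # # # · ·
    · · · · · · · ·
    · · · · · · · ·
    · · · · · · · ·
T1:
  2·area = 2
  edge (11, 7)→(12, 10): d=(1,3) right/bottom  bias=-1
  edge (12, 10)→(10, 6): d=(-2,-4) top-left  bias=+0
  edge (10, 6)→(11, 7): d=(1,1) right/bottom  bias=-1
    (2,0)@(5, 1): e=[12,-10,0] → ·  [on edge]
    (4,0)@(9, 1): e=[0,6,-4] → ·  [on edge]
    (3,1)@(7, 3): e=[8,-6,0] → ·  [on edge]
    (4,2)@(9, 5): e=[4,-2,0] → ·  [on edge]
    (5,3)@(11, 7): e=[0,2,0] → ·  [on edge]
    (6,4)@(13, 9): e=[-4,6,0] → ·  [on edge]
    (7,5)@(15, 11): e=[-8,10,0] → ·  [on edge]
    (6,6)@(13, 13): e=[0,-2,4] → ·  [on edge]
  covered (0 px):
    · · · · · · · ·
    · · · · · · · ·
    · · · · · · · ·
    · · · · · · · ·
    · · · · · · · ·
    · · · · · · · ·
    · · · · · · · ·

Answer: [[5,0],[3,1],[4,1],[5,1],[2,2],[3,2],[4,2],[5,2],[3,3],[4,3],[5,3]]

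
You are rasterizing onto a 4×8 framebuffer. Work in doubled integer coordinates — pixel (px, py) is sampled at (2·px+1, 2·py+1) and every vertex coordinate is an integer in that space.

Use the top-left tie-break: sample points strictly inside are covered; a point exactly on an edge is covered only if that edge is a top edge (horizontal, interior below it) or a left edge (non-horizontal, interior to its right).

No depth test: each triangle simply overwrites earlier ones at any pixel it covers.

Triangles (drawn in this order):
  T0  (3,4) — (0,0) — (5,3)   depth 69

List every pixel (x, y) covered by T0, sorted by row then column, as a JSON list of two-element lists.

T0:
  2·area = 11
  edge (3, 4)→(0, 0): d=(-3,-4) top-left  bias=+0
  edge (0, 0)→(5, 3): d=(5,3) right/bottom  bias=-1
  edge (5, 3)→(3, 4): d=(-2,1) right/bottom  bias=-1
    (0,0)@(1, 1): e=[1,2,8] → #
    (1,0)@(3, 1): e=[9,-4,6] → ·
    (0,1)@(1, 3): e=[-5,12,4] → ·
    (1,1)@(3, 3): e=[3,6,2] → #
    (2,1)@(5, 3): e=[11,0,0] → ·  [on edge]
    (0,2)@(1, 5): e=[-11,22,0] → ·  [on edge]
    (1,2)@(3, 5): e=[-3,16,-2] → ·
  covered (2 px):
    # · · ·
    · # · ·
    · · · ·
    · · · ·
    · · · ·
    · · · ·
    · · · ·
    · · · ·

Answer: [[0,0],[1,1]]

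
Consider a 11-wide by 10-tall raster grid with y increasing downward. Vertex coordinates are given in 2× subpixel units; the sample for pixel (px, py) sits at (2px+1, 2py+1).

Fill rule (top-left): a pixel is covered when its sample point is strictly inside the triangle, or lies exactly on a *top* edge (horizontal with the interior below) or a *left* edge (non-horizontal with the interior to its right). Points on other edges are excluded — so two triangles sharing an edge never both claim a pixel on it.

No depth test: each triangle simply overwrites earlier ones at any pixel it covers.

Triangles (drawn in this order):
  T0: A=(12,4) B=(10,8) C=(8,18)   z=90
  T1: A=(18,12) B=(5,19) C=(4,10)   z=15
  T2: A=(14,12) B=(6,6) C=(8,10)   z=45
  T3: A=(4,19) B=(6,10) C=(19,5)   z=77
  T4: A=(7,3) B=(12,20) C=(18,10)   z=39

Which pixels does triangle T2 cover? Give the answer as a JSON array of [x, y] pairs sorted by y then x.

T0:
  2·area = 12  (B↔C swapped to make it positive)
  edge (12, 4)→(8, 18): d=(-4,14) right/bottom  bias=-1
  edge (8, 18)→(10, 8): d=(2,-10) top-left  bias=+0
  edge (10, 8)→(12, 4): d=(2,-4) top-left  bias=+0
    (5,1)@(11, 3): e=[18,0,-6] → ·  [on edge]
    (5,3)@(11, 7): e=[2,8,2] → #
    (6,3)@(13, 7): e=[-26,28,10] → ·
    (5,4)@(11, 9): e=[-6,12,6] → ·
    (4,6)@(9, 13): e=[6,0,6] → #  [on edge]
    (5,6)@(11, 13): e=[-22,20,14] → ·
    (4,7)@(9, 15): e=[-2,4,10] → ·
  covered (2 px):
    · · · · · · · · · · ·
    · · · · · · · · · · ·
    · · · · · · · · · · ·
    · · · · · # · · · · ·
    · · · · · · · · · · ·
    · · · · · · · · · · ·
    · · · · # · · · · · ·
    · · · · · · · · · · ·
    · · · · · · · · · · ·
    · · · · · · · · · · ·
T1:
  2·area = 124
  edge (18, 12)→(5, 19): d=(-13,7) right/bottom  bias=-1
  edge (5, 19)→(4, 10): d=(-1,-9) top-left  bias=+0
  edge (4, 10)→(18, 12): d=(14,2) right/bottom  bias=-1
    (1,0)@(3, 1): e=[248,0,-124] → ·  [on edge]
    (2,5)@(5, 11): e=[104,8,12] → #
    (3,5)@(7, 11): e=[90,26,8] → #
    (4,5)@(9, 11): e=[76,44,4] → #
    (5,5)@(11, 11): e=[62,62,0] → ·  [on edge]
    (2,6)@(5, 13): e=[78,6,40] → #
    (5,6)@(11, 13): e=[36,60,28] → #
    (6,6)@(13, 13): e=[22,78,24] → #
    (7,6)@(15, 13): e=[8,96,20] → #
    (8,6)@(17, 13): e=[-6,114,16] → ·
    (2,7)@(5, 15): e=[52,4,68] → #
    (6,7)@(13, 15): e=[-4,76,52] → ·
    (2,9)@(5, 19): e=[0,0,124] → ·  [on edge]
  covered (15 px):
    · · · · · · · · · · ·
    · · · · · · · · · · ·
    · · · · · · · · · · ·
    · · · · · · · · · · ·
    · · · · · · · · · · ·
    · · # # # · · · · · ·
    · · # # # # # # · · ·
    · · # # # # · · · · ·
    · · # # · · · · · · ·
    · · · · · · · · · · ·
T2:
  2·area = 20  (B↔C swapped to make it positive)
  edge (14, 12)→(8, 10): d=(-6,-2) top-left  bias=+0
  edge (8, 10)→(6, 6): d=(-2,-4) top-left  bias=+0
  edge (6, 6)→(14, 12): d=(8,6) right/bottom  bias=-1
    (3,3)@(7, 7): e=[16,2,2] → #
    (4,3)@(9, 7): e=[20,10,-10] → ·
    (2,4)@(5, 9): e=[0,-10,30] → ·  [on edge]
    (3,4)@(7, 9): e=[4,-2,18] → ·
    (4,4)@(9, 9): e=[8,6,6] → #
    (5,4)@(11, 9): e=[12,14,-6] → ·
    (4,5)@(9, 11): e=[-4,2,22] → ·
    (5,5)@(11, 11): e=[0,10,10] → #  [on edge]
    (6,5)@(13, 11): e=[4,18,-2] → ·
    (5,6)@(11, 13): e=[-12,6,26] → ·
    (8,6)@(17, 13): e=[0,30,-10] → ·  [on edge]
  covered (3 px):
    · · · · · · · · · · ·
    · · · · · · · · · · ·
    · · · · · · · · · · ·
    · · · # · · · · · · ·
    · · · · # · · · · · ·
    · · · · · # · · · · ·
    · · · · · · · · · · ·
    · · · · · · · · · · ·
    · · · · · · · · · · ·
    · · · · · · · · · · ·
T3:
  2·area = 107
  edge (4, 19)→(6, 10): d=(2,-9) top-left  bias=+0
  edge (6, 10)→(19, 5): d=(13,-5) top-left  bias=+0
  edge (19, 5)→(4, 19): d=(-15,14) right/bottom  bias=-1
    (9,2)@(19, 5): e=[107,0,0] → ·  [on edge]
    (7,3)@(15, 7): e=[75,6,26] → #
    (8,3)@(17, 7): e=[93,16,-2] → ·
    (4,4)@(9, 9): e=[25,2,80] → #
    (5,4)@(11, 9): e=[43,12,52] → #
    (6,4)@(13, 9): e=[61,22,24] → #
    (7,4)@(15, 9): e=[79,32,-4] → ·
    (3,5)@(7, 11): e=[11,18,78] → #
    (6,5)@(13, 11): e=[65,48,-6] → ·
    (3,6)@(7, 13): e=[15,44,48] → #
    (5,6)@(11, 13): e=[51,64,-8] → ·
    (2,7)@(5, 15): e=[1,60,46] → #
  covered (12 px):
    · · · · · · · · · · ·
    · · · · · · · · · · ·
    · · · · · · · · · · ·
    · · · · · · · # · · ·
    · · · · # # # · · · ·
    · · · # # # · · · · ·
    · · · # # · · · · · ·
    · · # # · · · · · · ·
    · · # · · · · · · · ·
    · · · · · · · · · · ·
T4:
  2·area = 152  (B↔C swapped to make it positive)
  edge (7, 3)→(18, 10): d=(11,7) right/bottom  bias=-1
  edge (18, 10)→(12, 20): d=(-6,10) right/bottom  bias=-1
  edge (12, 20)→(7, 3): d=(-5,-17) top-left  bias=+0
    (3,1)@(7, 3): e=[0,152,0] → ·  [on edge]
    (4,2)@(9, 5): e=[8,120,24] → #
    (5,2)@(11, 5): e=[-6,100,58] → ·
    (10,2)@(21, 5): e=[-76,0,228] → ·  [on edge]
    (4,3)@(9, 7): e=[30,108,14] → #
    (5,3)@(11, 7): e=[16,88,48] → #
    (6,3)@(13, 7): e=[2,68,82] → #
    (7,3)@(15, 7): e=[-12,48,116] → ·
    (4,4)@(9, 9): e=[52,96,4] → #
    (7,4)@(15, 9): e=[10,36,106] → #
    (8,4)@(17, 9): e=[-4,16,140] → ·
    (4,5)@(9, 11): e=[74,84,-6] → ·
    (7,7)@(15, 15): e=[76,0,76] → ·  [on edge]
  covered (18 px):
    · · · · · · · · · · ·
    · · · · · · · · · · ·
    · · · · # · · · · · ·
    · · · · # # # · · · ·
    · · · · # # # # · · ·
    · · · · · # # # # · ·
    · · · · · # # # · · ·
    · · · · · # # · · · ·
    · · · · · · # · · · ·
    · · · · · · · · · · ·

Answer: [[3,3],[4,4],[5,5]]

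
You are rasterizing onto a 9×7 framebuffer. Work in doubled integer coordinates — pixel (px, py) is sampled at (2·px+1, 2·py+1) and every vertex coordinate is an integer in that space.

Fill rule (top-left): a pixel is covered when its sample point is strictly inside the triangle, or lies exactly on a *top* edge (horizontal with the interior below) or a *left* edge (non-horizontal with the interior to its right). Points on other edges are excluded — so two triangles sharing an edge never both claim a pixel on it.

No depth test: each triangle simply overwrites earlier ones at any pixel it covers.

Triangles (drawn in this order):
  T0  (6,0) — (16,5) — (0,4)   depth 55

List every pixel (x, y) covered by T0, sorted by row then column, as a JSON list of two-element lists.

T0:
  2·area = 70
  edge (6, 0)→(16, 5): d=(10,5) right/bottom  bias=-1
  edge (16, 5)→(0, 4): d=(-16,-1) top-left  bias=+0
  edge (0, 4)→(6, 0): d=(6,-4) top-left  bias=+0
    (2,0)@(5, 1): e=[15,53,2] → X
    (3,0)@(7, 1): e=[5,55,10] → X
    (4,0)@(9, 1): e=[-5,57,18] → .
    (1,1)@(3, 3): e=[45,19,6] → X
    (4,1)@(9, 3): e=[15,25,30] → X
    (5,1)@(11, 3): e=[5,27,38] → X
    (6,1)@(13, 3): e=[-5,29,46] → .
    (1,2)@(3, 5): e=[65,-13,18] → .
    (2,2)@(5, 5): e=[55,-11,26] → .
    (3,2)@(7, 5): e=[45,-9,34] → .
    (4,2)@(9, 5): e=[35,-7,42] → .
    (5,2)@(11, 5): e=[25,-5,50] → .
  covered (7 px):
    . . X X . . . . .
    . X X X X X . . .
    . . . . . . . . .
    . . . . . . . . .
    . . . . . . . . .
    . . . . . . . . .
    . . . . . . . . .

Final: [[2,0],[3,0],[1,1],[2,1],[3,1],[4,1],[5,1]]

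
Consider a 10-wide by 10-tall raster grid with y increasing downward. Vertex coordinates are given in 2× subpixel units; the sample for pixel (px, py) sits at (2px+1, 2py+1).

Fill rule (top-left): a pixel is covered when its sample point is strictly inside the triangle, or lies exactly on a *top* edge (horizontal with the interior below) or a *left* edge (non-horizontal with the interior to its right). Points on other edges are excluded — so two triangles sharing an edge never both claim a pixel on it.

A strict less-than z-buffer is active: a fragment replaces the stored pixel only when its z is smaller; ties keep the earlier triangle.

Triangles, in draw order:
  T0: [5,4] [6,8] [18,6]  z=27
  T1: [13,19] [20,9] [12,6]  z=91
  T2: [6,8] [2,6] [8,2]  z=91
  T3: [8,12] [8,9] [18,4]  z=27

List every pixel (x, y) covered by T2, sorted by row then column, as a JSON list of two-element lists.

T0:
  2·area = 50  (B↔C swapped to make it positive)
  edge (5, 4)→(18, 6): d=(13,2) right/bottom  bias=-1
  edge (18, 6)→(6, 8): d=(-12,2) right/bottom  bias=-1
  edge (6, 8)→(5, 4): d=(-1,-4) top-left  bias=+0
    (3,2)@(7, 5): e=[9,34,7] → #
    (4,2)@(9, 5): e=[5,30,15] → #
    (5,2)@(11, 5): e=[1,26,23] → #
    (6,2)@(13, 5): e=[-3,22,31] → ·
    (3,3)@(7, 7): e=[35,10,5] → #
    (6,3)@(13, 7): e=[23,-2,29] → ·
    (3,4)@(7, 9): e=[61,-14,3] → ·
    (4,4)@(9, 9): e=[57,-18,11] → ·
    (5,4)@(11, 9): e=[53,-22,19] → ·
  covered (6 px):
    · · · · · · · · · ·
    · · · · · · · · · ·
    · · · # # # · · · ·
    · · · # # # · · · ·
    · · · · · · · · · ·
    · · · · · · · · · ·
    · · · · · · · · · ·
    · · · · · · · · · ·
    · · · · · · · · · ·
    · · · · · · · · · ·
T1:
  2·area = 101  (B↔C swapped to make it positive)
  edge (13, 19)→(12, 6): d=(-1,-13) top-left  bias=+0
  edge (12, 6)→(20, 9): d=(8,3) right/bottom  bias=-1
  edge (20, 9)→(13, 19): d=(-7,10) right/bottom  bias=-1
    (6,3)@(13, 7): e=[12,5,84] → #
    (7,3)@(15, 7): e=[38,-1,64] → ·
    (6,4)@(13, 9): e=[10,21,70] → #
    (7,4)@(15, 9): e=[36,15,50] → #
    (8,4)@(17, 9): e=[62,9,30] → #
    (9,4)@(19, 9): e=[88,3,10] → #
    (6,5)@(13, 11): e=[8,37,56] → #
    (9,5)@(19, 11): e=[86,19,-4] → ·
    (6,6)@(13, 13): e=[6,53,42] → #
    (9,6)@(19, 13): e=[84,35,-18] → ·
    (6,7)@(13, 15): e=[4,69,28] → #
    (8,7)@(17, 15): e=[56,57,-12] → ·
    (6,9)@(13, 19): e=[0,101,0] → ·  [on edge]
  covered (14 px):
    · · · · · · · · · ·
    · · · · · · · · · ·
    · · · · · · · · · ·
    · · · · · · # · · ·
    · · · · · · # # # #
    · · · · · · # # # ·
    · · · · · · # # # ·
    · · · · · · # # · ·
    · · · · · · # · · ·
    · · · · · · · · · ·
T2:
  2·area = 28
  edge (6, 8)→(2, 6): d=(-4,-2) top-left  bias=+0
  edge (2, 6)→(8, 2): d=(6,-4) top-left  bias=+0
  edge (8, 2)→(6, 8): d=(-2,6) right/bottom  bias=-1
    (3,1)@(7, 3): e=[22,2,4] → #
    (4,1)@(9, 3): e=[26,10,-8] → ·
    (2,2)@(5, 5): e=[10,6,12] → #
    (3,2)@(7, 5): e=[14,14,0] → ·  [on edge]
    (2,3)@(5, 7): e=[2,18,8] → #
    (3,3)@(7, 7): e=[6,26,-4] → ·
    (2,4)@(5, 9): e=[-6,30,4] → ·
    (2,5)@(5, 11): e=[-14,42,0] → ·  [on edge]
    (1,8)@(3, 17): e=[-42,70,0] → ·  [on edge]
  covered (3 px):
    · · · · · · · · · ·
    · · · # · · · · · ·
    · · # · · · · · · ·
    · · # · · · · · · ·
    · · · · · · · · · ·
    · · · · · · · · · ·
    · · · · · · · · · ·
    · · · · · · · · · ·
    · · · · · · · · · ·
    · · · · · · · · · ·
T3:
  2·area = 30
  edge (8, 12)→(8, 9): d=(0,-3) top-left  bias=+0
  edge (8, 9)→(18, 4): d=(10,-5) top-left  bias=+0
  edge (18, 4)→(8, 12): d=(-10,8) right/bottom  bias=-1
    (6,3)@(13, 7): e=[15,5,10] → #
    (7,3)@(15, 7): e=[21,15,-6] → ·
    (4,4)@(9, 9): e=[3,5,22] → #
    (5,4)@(11, 9): e=[9,15,6] → #
    (6,4)@(13, 9): e=[15,25,-10] → ·
    (4,5)@(9, 11): e=[3,25,2] → #
    (5,5)@(11, 11): e=[9,35,-14] → ·
    (4,6)@(9, 13): e=[3,45,-18] → ·
  covered (4 px):
    · · · · · · · · · ·
    · · · · · · · · · ·
    · · · · · · · · · ·
    · · · · · · # · · ·
    · · · · # # · · · ·
    · · · · # · · · · ·
    · · · · · · · · · ·
    · · · · · · · · · ·
    · · · · · · · · · ·
    · · · · · · · · · ·

Answer: [[3,1],[2,2],[2,3]]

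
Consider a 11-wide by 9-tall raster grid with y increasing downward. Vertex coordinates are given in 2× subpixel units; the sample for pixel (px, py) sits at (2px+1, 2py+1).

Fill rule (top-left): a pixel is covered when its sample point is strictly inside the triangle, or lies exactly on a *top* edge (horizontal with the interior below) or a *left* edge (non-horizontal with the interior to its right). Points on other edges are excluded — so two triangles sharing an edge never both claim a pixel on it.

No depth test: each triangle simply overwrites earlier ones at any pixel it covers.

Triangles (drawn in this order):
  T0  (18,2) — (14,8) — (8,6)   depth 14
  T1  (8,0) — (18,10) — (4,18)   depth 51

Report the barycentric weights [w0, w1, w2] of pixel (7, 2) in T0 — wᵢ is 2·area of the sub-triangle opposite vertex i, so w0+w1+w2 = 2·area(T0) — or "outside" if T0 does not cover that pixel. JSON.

T0:
  2·area = 44
  edge (18, 2)→(14, 8): d=(-4,6) right/bottom  bias=-1
  edge (14, 8)→(8, 6): d=(-6,-2) top-left  bias=+0
  edge (8, 6)→(18, 2): d=(10,-4) top-left  bias=+0
    (8,1)@(17, 3): e=[2,36,6] → █
    (9,1)@(19, 3): e=[-10,40,14] → ·
    (2,2)@(5, 5): e=[66,0,-22] → ·  [on edge]
    (5,2)@(11, 5): e=[30,12,2] → █
    (6,2)@(13, 5): e=[18,16,10] → █
    (7,2)@(15, 5): e=[6,20,18] → █
    (8,2)@(17, 5): e=[-6,24,26] → ·
    (5,3)@(11, 7): e=[22,0,22] → █  [on edge]
    (7,3)@(15, 7): e=[-2,8,38] → ·
    (5,4)@(11, 9): e=[14,-12,42] → ·
    (6,4)@(13, 9): e=[2,-8,50] → ·
    (8,4)@(17, 9): e=[-22,0,66] → ·  [on edge]
  covered (6 px):
    · · · · · · · · · · ·
    · · · · · · · · █ · ·
    · · · · · █ █ █ · · ·
    · · · · · █ █ · · · ·
    · · · · · · · · · · ·
    · · · · · · · · · · ·
    · · · · · · · · · · ·
    · · · · · · · · · · ·
    · · · · · · · · · · ·
T1:
  2·area = 220
  edge (8, 0)→(18, 10): d=(10,10) right/bottom  bias=-1
  edge (18, 10)→(4, 18): d=(-14,8) right/bottom  bias=-1
  edge (4, 18)→(8, 0): d=(4,-18) top-left  bias=+0
    (4,0)@(9, 1): e=[0,198,22] → ·  [on edge]
    (4,1)@(9, 3): e=[20,170,30] → █
    (5,1)@(11, 3): e=[0,154,66] → ·  [on edge]
    (3,2)@(7, 5): e=[60,158,2] → █
    (5,2)@(11, 5): e=[20,126,74] → █
    (6,2)@(13, 5): e=[0,110,110] → ·  [on edge]
    (3,3)@(7, 7): e=[80,130,10] → █
    (6,3)@(13, 7): e=[20,82,118] → █
    (7,3)@(15, 7): e=[0,66,154] → ·  [on edge]
    (3,4)@(7, 9): e=[100,102,18] → █
    (7,4)@(15, 9): e=[20,38,162] → █
    (8,4)@(17, 9): e=[0,22,198] → ·  [on edge]
    (9,5)@(19, 11): e=[0,-22,242] → ·  [on edge]
    (10,6)@(21, 13): e=[0,-66,286] → ·  [on edge]
  covered (25 px):
    · · · · · · · · · · ·
    · · · · █ · · · · · ·
    · · · █ █ █ · · · · ·
    · · · █ █ █ █ · · · ·
    · · · █ █ █ █ █ · · ·
    · · · █ █ █ █ █ · · ·
    · · · █ █ █ · · · · ·
    · · █ █ █ · · · · · ·
    · · █ · · · · · · · ·

Answer: [20,18,6]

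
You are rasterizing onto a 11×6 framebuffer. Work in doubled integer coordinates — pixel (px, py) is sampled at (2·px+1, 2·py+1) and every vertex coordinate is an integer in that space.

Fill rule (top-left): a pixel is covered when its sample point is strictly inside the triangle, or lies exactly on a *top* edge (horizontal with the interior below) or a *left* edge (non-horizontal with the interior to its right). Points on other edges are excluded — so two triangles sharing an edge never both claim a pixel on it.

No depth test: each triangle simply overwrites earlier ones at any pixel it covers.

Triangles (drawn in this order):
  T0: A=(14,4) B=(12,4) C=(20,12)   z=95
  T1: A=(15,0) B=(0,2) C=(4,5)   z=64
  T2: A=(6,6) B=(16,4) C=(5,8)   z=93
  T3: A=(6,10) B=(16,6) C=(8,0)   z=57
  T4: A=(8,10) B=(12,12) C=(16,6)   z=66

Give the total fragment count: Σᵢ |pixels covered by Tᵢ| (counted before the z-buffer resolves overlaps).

T0:
  2·area = 16  (B↔C swapped to make it positive)
  edge (14, 4)→(20, 12): d=(6,8) right/bottom  bias=-1
  edge (20, 12)→(12, 4): d=(-8,-8) top-left  bias=+0
  edge (12, 4)→(14, 4): d=(2,0) top-left  bias=+0
    (4,0)@(9, 1): e=[22,0,-6] → .  [on edge]
    (5,1)@(11, 3): e=[18,0,-2] → .  [on edge]
    (6,2)@(13, 5): e=[14,0,2] → X  [on edge]
    (7,2)@(15, 5): e=[-2,16,2] → .
    (6,3)@(13, 7): e=[26,-16,6] → .
    (7,3)@(15, 7): e=[10,0,6] → X  [on edge]
    (8,3)@(17, 7): e=[-6,16,6] → .
    (7,4)@(15, 9): e=[22,-16,10] → .
    (8,4)@(17, 9): e=[6,0,10] → X  [on edge]
    (9,4)@(19, 9): e=[-10,16,10] → .
    (8,5)@(17, 11): e=[18,-16,14] → .
    (9,5)@(19, 11): e=[2,0,14] → X  [on edge]
  covered (4 px):
    . . . . . . . . . . .
    . . . . . . . . . . .
    . . . . . . X . . . .
    . . . . . . . X . . .
    . . . . . . . . X . .
    . . . . . . . . . X .
T1:
  2·area = 53  (B↔C swapped to make it positive)
  edge (15, 0)→(4, 5): d=(-11,5) right/bottom  bias=-1
  edge (4, 5)→(0, 2): d=(-4,-3) top-left  bias=+0
  edge (0, 2)→(15, 0): d=(15,-2) top-left  bias=+0
    (4,0)@(9, 1): e=[19,31,3] → X
    (5,0)@(11, 1): e=[9,37,7] → X
    (6,0)@(13, 1): e=[-1,43,11] → .
    (1,1)@(3, 3): e=[27,5,21] → X
    (2,1)@(5, 3): e=[17,11,25] → X
    (3,1)@(7, 3): e=[7,17,29] → X
    (4,1)@(9, 3): e=[-3,23,33] → .
    (5,1)@(11, 3): e=[-13,29,37] → .
    (1,2)@(3, 5): e=[5,-3,51] → .
    (2,2)@(5, 5): e=[-5,3,55] → .
    (3,2)@(7, 5): e=[-15,9,59] → .
  covered (5 px):
    . . . . X X . . . . .
    . X X X . . . . . . .
    . . . . . . . . . . .
    . . . . . . . . . . .
    . . . . . . . . . . .
    . . . . . . . . . . .
T2:
  2·area = 18
  edge (6, 6)→(16, 4): d=(10,-2) top-left  bias=+0
  edge (16, 4)→(5, 8): d=(-11,4) right/bottom  bias=-1
  edge (5, 8)→(6, 6): d=(1,-2) top-left  bias=+0
    (10,1)@(21, 3): e=[0,-9,27] → .  [on edge]
    (5,2)@(11, 5): e=[0,9,9] → X  [on edge]
    (6,2)@(13, 5): e=[4,1,13] → X
    (7,2)@(15, 5): e=[8,-7,17] → .
    (0,3)@(1, 7): e=[0,27,-9] → .  [on edge]
    (3,3)@(7, 7): e=[12,3,3] → X
    (4,3)@(9, 7): e=[16,-5,7] → .
    (5,3)@(11, 7): e=[20,-13,11] → .
    (6,3)@(13, 7): e=[24,-21,15] → .
    (3,4)@(7, 9): e=[32,-19,5] → .
  covered (3 px):
    . . . . . . . . . . .
    . . . . . . . . . . .
    . . . . . X X . . . .
    . . . X . . . . . . .
    . . . . . . . . . . .
    . . . . . . . . . . .
T3:
  2·area = 92  (B↔C swapped to make it positive)
  edge (6, 10)→(8, 0): d=(2,-10) top-left  bias=+0
  edge (8, 0)→(16, 6): d=(8,6) right/bottom  bias=-1
  edge (16, 6)→(6, 10): d=(-10,4) right/bottom  bias=-1
    (4,0)@(9, 1): e=[12,2,78] → X
    (5,0)@(11, 1): e=[32,-10,70] → .
    (4,1)@(9, 3): e=[16,18,58] → X
    (5,1)@(11, 3): e=[36,6,50] → X
    (6,1)@(13, 3): e=[56,-6,42] → .
    (3,2)@(7, 5): e=[0,46,46] → X  [on edge]
    (6,2)@(13, 5): e=[60,10,22] → X
    (7,2)@(15, 5): e=[80,-2,14] → .
    (3,3)@(7, 7): e=[4,62,26] → X
    (7,3)@(15, 7): e=[84,14,-6] → .
    (3,4)@(7, 9): e=[8,78,6] → X
    (4,4)@(9, 9): e=[28,66,-2] → .
  covered (12 px):
    . . . . X . . . . . .
    . . . . X X . . . . .
    . . . X X X X . . . .
    . . . X X X X . . . .
    . . . X . . . . . . .
    . . . . . . . . . . .
T4:
  2·area = 32  (B↔C swapped to make it positive)
  edge (8, 10)→(16, 6): d=(8,-4) top-left  bias=+0
  edge (16, 6)→(12, 12): d=(-4,6) right/bottom  bias=-1
  edge (12, 12)→(8, 10): d=(-4,-2) top-left  bias=+0
    (7,3)@(15, 7): e=[4,2,26] → X
    (8,3)@(17, 7): e=[12,-10,30] → .
    (5,4)@(11, 9): e=[4,18,10] → X
    (6,4)@(13, 9): e=[12,6,14] → X
    (7,4)@(15, 9): e=[20,-6,18] → .
    (5,5)@(11, 11): e=[20,10,2] → X
    (6,5)@(13, 11): e=[28,-2,6] → .
  covered (4 px):
    . . . . . . . . . . .
    . . . . . . . . . . .
    . . . . . . . . . . .
    . . . . . . . X . . .
    . . . . . X X . . . .
    . . . . . X . . . . .

Final: 28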